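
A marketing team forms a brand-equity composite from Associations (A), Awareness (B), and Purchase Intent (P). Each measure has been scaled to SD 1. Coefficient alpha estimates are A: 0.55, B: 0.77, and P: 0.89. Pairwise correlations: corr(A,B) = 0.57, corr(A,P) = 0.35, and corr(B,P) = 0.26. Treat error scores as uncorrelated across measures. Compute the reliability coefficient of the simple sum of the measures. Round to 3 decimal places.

0.853

Var(A+B+P) = 3 + 2·[0.57 + 0.35 + 0.26] = 3 + 2.36 = 5.36.
With uncorrelated errors the cross-covariances are all true-score covariance, so they carry over unchanged; only the diagonal terms shrink to ρᵢσᵢ².
True-score variance = [0.55 + 0.77 + 0.89] + 2.36 = 2.21 + 2.36 = 4.57.
Reliability = 4.57 / 5.36 = 0.853.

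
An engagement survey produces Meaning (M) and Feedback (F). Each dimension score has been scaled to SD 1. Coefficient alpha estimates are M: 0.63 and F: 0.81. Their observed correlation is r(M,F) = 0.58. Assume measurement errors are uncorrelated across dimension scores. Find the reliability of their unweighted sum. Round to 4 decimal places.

Var(M+F) = 2 + 2·[0.58] = 2 + 1.16 = 3.16.
With uncorrelated errors the cross-covariances are all true-score covariance, so they carry over unchanged; only the diagonal terms shrink to ρᵢσᵢ².
True-score variance = [0.63 + 0.81] + 1.16 = 1.44 + 1.16 = 2.6.
Reliability = 2.6 / 3.16 = 0.8228.

0.8228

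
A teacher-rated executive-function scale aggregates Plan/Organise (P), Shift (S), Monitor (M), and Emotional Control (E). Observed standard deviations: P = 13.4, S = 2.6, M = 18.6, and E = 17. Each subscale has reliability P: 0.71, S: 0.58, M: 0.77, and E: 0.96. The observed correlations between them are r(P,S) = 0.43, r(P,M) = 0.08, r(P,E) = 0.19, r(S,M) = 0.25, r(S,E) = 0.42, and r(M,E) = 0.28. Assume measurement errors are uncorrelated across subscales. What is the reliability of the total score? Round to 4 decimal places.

Var(P+S+M+E) = 13.4² + 2.6² + 18.6² + 17² + 2·[13.4·2.6·0.43 + 13.4·18.6·0.08 + 13.4·17·0.19 + 2.6·18.6·0.25 + 2.6·17·0.42 + 18.6·17·0.28] = 821.28 + 394.785 = 1216.06.
Under uncorrelated errors the observed covariances equal the true-score covariances, so only the own-variance terms attenuate.
True-score variance = [13.4²·0.71 + 2.6²·0.58 + 18.6²·0.77 + 17²·0.96] + 394.785 = 675.238 + 394.785 = 1070.02.
Reliability = 1070.02 / 1216.06 = 0.8799.

0.8799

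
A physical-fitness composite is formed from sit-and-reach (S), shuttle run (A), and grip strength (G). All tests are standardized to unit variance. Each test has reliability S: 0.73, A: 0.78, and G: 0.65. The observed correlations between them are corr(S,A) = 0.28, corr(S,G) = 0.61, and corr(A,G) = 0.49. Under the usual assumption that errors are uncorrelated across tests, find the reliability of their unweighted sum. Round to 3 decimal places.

0.854

Var(S+A+G) = 3 + 2·[0.28 + 0.61 + 0.49] = 3 + 2.76 = 5.76.
With uncorrelated errors the cross-covariances are all true-score covariance, so they carry over unchanged; only the diagonal terms shrink to ρᵢσᵢ².
True-score variance = [0.73 + 0.78 + 0.65] + 2.76 = 2.16 + 2.76 = 4.92.
Reliability = 4.92 / 5.76 = 0.854.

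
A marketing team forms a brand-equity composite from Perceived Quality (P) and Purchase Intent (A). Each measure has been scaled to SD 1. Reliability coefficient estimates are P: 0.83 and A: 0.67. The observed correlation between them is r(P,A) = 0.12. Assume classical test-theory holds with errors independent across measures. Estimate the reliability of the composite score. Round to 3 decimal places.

Var(P+A) = 2 + 2·[0.12] = 2 + 0.24 = 2.24.
Under uncorrelated errors the observed covariances equal the true-score covariances, so only the own-variance terms attenuate.
True-score variance = [0.83 + 0.67] + 0.24 = 1.5 + 0.24 = 1.74.
Reliability = 1.74 / 2.24 = 0.777.

0.777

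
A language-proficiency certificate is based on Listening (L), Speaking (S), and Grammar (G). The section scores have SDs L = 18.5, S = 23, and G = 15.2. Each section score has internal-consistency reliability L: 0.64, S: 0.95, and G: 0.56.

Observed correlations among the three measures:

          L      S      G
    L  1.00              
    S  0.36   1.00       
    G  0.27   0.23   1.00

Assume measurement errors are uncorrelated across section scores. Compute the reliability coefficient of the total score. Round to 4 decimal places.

0.8540

Var(L+S+G) = 18.5² + 23² + 15.2² + 2·[18.5·23·0.36 + 18.5·15.2·0.27 + 23·15.2·0.23] = 1102.29 + 619.024 = 1721.31.
With uncorrelated errors the cross-covariances are all true-score covariance, so they carry over unchanged; only the diagonal terms shrink to ρᵢσᵢ².
True-score variance = [18.5²·0.64 + 23²·0.95 + 15.2²·0.56] + 619.024 = 850.972 + 619.024 = 1470.
Reliability = 1470 / 1721.31 = 0.8540.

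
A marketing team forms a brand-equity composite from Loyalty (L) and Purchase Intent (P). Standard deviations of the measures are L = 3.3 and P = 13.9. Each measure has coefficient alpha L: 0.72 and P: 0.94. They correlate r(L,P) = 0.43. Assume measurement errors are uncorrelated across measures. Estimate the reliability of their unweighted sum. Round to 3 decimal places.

0.940

Var(L+P) = 3.3² + 13.9² + 2·[3.3·13.9·0.43] = 204.1 + 39.4482 = 243.548.
With uncorrelated errors the cross-covariances are all true-score covariance, so they carry over unchanged; only the diagonal terms shrink to ρᵢσᵢ².
True-score variance = [3.3²·0.72 + 13.9²·0.94] + 39.4482 = 189.458 + 39.4482 = 228.906.
Reliability = 228.906 / 243.548 = 0.940.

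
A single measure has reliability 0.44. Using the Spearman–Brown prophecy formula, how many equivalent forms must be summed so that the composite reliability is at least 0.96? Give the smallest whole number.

31

k ≥ ρ*(1−ρ₁)/(ρ₁(1−ρ*)) = 0.96·0.56 / (0.44·0.04) = 30.545.
Smallest integer k = 31.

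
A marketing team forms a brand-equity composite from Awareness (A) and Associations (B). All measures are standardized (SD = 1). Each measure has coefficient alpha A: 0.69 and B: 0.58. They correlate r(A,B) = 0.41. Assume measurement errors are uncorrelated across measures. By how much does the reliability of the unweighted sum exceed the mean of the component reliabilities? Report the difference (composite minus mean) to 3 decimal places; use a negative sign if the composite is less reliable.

Var(sum) = 2 + 0.82 = 2.82; true-score variance = 1.27 + 0.82 = 2.09; composite reliability = 0.7411.
Mean component reliability = 0.6350.
Difference = 0.7411 − 0.6350 = 0.106.

0.106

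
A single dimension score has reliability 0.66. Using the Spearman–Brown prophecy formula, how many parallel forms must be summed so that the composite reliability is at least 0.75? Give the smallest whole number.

k ≥ ρ*(1−ρ₁)/(ρ₁(1−ρ*)) = 0.75·0.34 / (0.66·0.25) = 1.545.
Smallest integer k = 2.

2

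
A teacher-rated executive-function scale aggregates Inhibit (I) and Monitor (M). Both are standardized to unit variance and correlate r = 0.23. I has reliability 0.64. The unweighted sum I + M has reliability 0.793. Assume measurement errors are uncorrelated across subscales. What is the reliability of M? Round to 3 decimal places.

0.851

Var(I+M) = 2 + 2·0.23 = 2.460.
True-score variance = ρ_I + ρ_M + 2·0.23, so 0.793 = (0.64 + ρ_M + 0.46) / 2.460.
ρ_M = 0.793·2.460 − 0.64 − 0.46 = 0.851.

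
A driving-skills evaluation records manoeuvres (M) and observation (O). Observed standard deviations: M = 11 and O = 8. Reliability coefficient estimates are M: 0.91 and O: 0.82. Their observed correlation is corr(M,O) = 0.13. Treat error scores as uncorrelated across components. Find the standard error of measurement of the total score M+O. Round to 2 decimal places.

4.73

Var(total) = 185 + 22.88 = 207.88.
True-score variance = 162.59 + 22.88 = 185.47, so reliability = 0.8922.
Error variance = 207.88 − 185.47 = 22.41; SEM = √22.41 = 4.73.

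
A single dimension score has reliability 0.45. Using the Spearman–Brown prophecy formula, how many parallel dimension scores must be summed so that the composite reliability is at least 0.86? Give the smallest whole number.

k ≥ ρ*(1−ρ₁)/(ρ₁(1−ρ*)) = 0.86·0.55 / (0.45·0.14) = 7.508.
Smallest integer k = 8.

8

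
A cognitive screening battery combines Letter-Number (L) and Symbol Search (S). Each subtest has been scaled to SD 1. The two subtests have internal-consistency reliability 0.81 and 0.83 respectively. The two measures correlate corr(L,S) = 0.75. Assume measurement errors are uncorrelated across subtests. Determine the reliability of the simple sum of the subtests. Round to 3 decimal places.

Var(L+S) = 2 + 2·[0.75] = 2 + 1.5 = 3.5.
With uncorrelated errors the cross-covariances are all true-score covariance, so they carry over unchanged; only the diagonal terms shrink to ρᵢσᵢ².
True-score variance = [0.81 + 0.83] + 1.5 = 1.64 + 1.5 = 3.14.
Reliability = 3.14 / 3.5 = 0.897.

0.897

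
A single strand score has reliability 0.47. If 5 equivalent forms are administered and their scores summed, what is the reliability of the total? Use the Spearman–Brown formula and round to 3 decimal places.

0.816

ρ_k = kρ / (1 + (k−1)ρ) = 5·0.47 / (1 + 4·0.47) = 2.350 / 2.880 = 0.816.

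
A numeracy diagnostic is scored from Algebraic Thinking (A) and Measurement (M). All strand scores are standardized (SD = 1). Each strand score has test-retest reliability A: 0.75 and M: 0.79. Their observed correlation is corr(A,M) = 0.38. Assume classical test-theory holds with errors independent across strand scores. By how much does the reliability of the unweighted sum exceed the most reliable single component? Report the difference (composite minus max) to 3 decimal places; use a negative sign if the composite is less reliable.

0.043

Var(sum) = 2 + 0.76 = 2.76; true-score variance = 1.54 + 0.76 = 2.3; composite reliability = 0.8333.
Max component reliability = 0.7900.
Difference = 0.8333 − 0.7900 = 0.043.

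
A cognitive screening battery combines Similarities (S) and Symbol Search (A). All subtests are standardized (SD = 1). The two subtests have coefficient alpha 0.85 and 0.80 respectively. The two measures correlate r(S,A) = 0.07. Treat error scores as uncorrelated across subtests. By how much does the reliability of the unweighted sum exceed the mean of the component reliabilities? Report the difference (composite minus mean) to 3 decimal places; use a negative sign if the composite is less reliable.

0.011

Var(sum) = 2 + 0.14 = 2.14; true-score variance = 1.65 + 0.14 = 1.79; composite reliability = 0.8364.
Mean component reliability = 0.8250.
Difference = 0.8364 − 0.8250 = 0.011.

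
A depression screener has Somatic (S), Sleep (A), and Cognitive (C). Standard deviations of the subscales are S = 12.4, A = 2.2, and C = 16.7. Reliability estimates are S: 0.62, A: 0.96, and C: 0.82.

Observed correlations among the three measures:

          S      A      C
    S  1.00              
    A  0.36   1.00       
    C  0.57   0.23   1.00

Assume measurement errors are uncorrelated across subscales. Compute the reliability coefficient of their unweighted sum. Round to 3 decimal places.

0.847

Var(S+A+C) = 12.4² + 2.2² + 16.7² + 2·[12.4·2.2·0.36 + 12.4·16.7·0.57 + 2.2·16.7·0.23] = 437.49 + 272.613 = 710.103.
Because errors are independent across components, Cov(Tᵢ,Tⱼ) = Cov(Xᵢ,Xⱼ); the off-diagonal part of the true-score variance is the same as above.
True-score variance = [12.4²·0.62 + 2.2²·0.96 + 16.7²·0.82] + 272.613 = 328.667 + 272.613 = 601.281.
Reliability = 601.281 / 710.103 = 0.847.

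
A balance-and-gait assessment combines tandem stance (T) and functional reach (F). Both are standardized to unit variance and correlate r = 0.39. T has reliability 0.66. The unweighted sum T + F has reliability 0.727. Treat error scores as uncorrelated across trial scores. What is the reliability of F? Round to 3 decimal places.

Var(T+F) = 2 + 2·0.39 = 2.780.
True-score variance = ρ_T + ρ_F + 2·0.39, so 0.727 = (0.66 + ρ_F + 0.78) / 2.780.
ρ_F = 0.727·2.780 − 0.66 − 0.78 = 0.581.

0.581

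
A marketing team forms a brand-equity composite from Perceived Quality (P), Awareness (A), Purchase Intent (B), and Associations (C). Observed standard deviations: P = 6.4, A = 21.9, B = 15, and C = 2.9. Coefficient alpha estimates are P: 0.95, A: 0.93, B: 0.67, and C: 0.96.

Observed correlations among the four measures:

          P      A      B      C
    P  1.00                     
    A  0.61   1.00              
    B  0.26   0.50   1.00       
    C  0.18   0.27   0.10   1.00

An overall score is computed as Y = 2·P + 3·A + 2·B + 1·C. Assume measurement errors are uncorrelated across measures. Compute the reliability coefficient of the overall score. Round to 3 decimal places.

0.930

Var(Y) = 2²·6.4² + 3²·21.9² + 2²·15² + 2.9² + 2·[6·6.4·21.9·0.61 + 4·6.4·15·0.26 + 2·6.4·2.9·0.18 + 6·21.9·15·0.50 + 3·21.9·2.9·0.27 + 2·15·2.9·0.10] = 5388.74 + 3330.3 = 8719.04.
With uncorrelated errors the cross-covariances are all true-score covariance, so they carry over unchanged; only the diagonal terms shrink to ρᵢσᵢ².
True-score variance = [2²·6.4²·0.95 + 3²·21.9²·0.93 + 2²·15²·0.67 + 2.9²·0.96] + 3330.3 = 4781.06 + 3330.3 = 8111.36.
Reliability = 8111.36 / 8719.04 = 0.930.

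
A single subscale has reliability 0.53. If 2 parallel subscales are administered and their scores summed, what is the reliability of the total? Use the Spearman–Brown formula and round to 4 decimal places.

ρ_k = kρ / (1 + (k−1)ρ) = 2·0.53 / (1 + 1·0.53) = 1.060 / 1.530 = 0.6928.

0.6928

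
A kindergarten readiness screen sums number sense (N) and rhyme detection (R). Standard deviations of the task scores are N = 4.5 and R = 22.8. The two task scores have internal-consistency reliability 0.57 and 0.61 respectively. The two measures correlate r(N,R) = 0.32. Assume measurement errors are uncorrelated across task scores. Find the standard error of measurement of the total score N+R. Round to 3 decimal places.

14.541

Var(total) = 540.09 + 65.664 = 605.754.
True-score variance = 328.645 + 65.664 = 394.309, so reliability = 0.6509.
Error variance = 605.754 − 394.309 = 211.445; SEM = √211.445 = 14.541.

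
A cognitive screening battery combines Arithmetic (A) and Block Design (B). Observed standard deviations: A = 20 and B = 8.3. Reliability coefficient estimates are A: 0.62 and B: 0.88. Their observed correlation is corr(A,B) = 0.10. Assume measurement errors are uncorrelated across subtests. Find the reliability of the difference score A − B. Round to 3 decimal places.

0.632

Var(A−B) = 20² + 8.3² − 2·20·8.3·0.10 = 468.89 − 33.2 = 435.69.
Because errors are independent across components, Cov(Tᵢ,Tⱼ) = Cov(Xᵢ,Xⱼ); the off-diagonal part of the true-score variance is the same as above.
True-score variance = [20²·0.62 + 8.3²·0.88] − 33.2 = 308.623 − 33.2 = 275.423.
Reliability = 275.423 / 435.69 = 0.632.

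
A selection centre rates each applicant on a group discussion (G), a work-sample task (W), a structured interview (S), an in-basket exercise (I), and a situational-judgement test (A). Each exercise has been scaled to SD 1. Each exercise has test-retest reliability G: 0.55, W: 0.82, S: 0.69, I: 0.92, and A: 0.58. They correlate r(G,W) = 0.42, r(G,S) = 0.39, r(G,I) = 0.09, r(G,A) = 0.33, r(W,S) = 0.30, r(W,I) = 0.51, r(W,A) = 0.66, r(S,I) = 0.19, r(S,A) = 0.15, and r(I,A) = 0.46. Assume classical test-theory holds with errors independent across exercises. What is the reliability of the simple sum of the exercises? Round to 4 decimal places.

Var(G+W+S+I+A) = 5 + 2·[0.42 + 0.39 + 0.09 + 0.33 + 0.30 + 0.51 + 0.66 + 0.19 + 0.15 + 0.46] = 5 + 7 = 12.
Because errors are independent across components, Cov(Tᵢ,Tⱼ) = Cov(Xᵢ,Xⱼ); the off-diagonal part of the true-score variance is the same as above.
True-score variance = [0.55 + 0.82 + 0.69 + 0.92 + 0.58] + 7 = 3.56 + 7 = 10.56.
Reliability = 10.56 / 12 = 0.8800.

0.8800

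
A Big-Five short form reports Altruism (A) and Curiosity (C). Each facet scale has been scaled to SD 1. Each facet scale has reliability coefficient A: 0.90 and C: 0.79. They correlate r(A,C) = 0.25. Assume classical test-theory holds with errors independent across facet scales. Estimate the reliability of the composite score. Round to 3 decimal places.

Var(A+C) = 2 + 2·[0.25] = 2 + 0.5 = 2.5.
Under uncorrelated errors the observed covariances equal the true-score covariances, so only the own-variance terms attenuate.
True-score variance = [0.90 + 0.79] + 0.5 = 1.69 + 0.5 = 2.19.
Reliability = 2.19 / 2.5 = 0.876.

0.876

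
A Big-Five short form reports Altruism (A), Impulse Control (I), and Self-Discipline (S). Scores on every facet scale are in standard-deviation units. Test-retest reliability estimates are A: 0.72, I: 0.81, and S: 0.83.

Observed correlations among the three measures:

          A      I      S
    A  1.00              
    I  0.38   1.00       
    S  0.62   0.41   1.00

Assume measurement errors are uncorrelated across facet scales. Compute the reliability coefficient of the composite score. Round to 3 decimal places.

0.890

Var(A+I+S) = 3 + 2·[0.38 + 0.62 + 0.41] = 3 + 2.82 = 5.82.
Under uncorrelated errors the observed covariances equal the true-score covariances, so only the own-variance terms attenuate.
True-score variance = [0.72 + 0.81 + 0.83] + 2.82 = 2.36 + 2.82 = 5.18.
Reliability = 5.18 / 5.82 = 0.890.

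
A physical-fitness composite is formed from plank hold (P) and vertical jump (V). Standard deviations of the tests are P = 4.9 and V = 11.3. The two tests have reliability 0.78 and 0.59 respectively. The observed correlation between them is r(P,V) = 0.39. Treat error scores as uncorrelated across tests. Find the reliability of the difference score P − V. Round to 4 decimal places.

0.4689

Var(P−V) = 4.9² + 11.3² − 2·4.9·11.3·0.39 = 151.7 − 43.1886 = 108.511.
Under uncorrelated errors the observed covariances equal the true-score covariances, so only the own-variance terms attenuate.
True-score variance = [4.9²·0.78 + 11.3²·0.59] − 43.1886 = 94.0649 − 43.1886 = 50.8763.
Reliability = 50.8763 / 108.511 = 0.4689.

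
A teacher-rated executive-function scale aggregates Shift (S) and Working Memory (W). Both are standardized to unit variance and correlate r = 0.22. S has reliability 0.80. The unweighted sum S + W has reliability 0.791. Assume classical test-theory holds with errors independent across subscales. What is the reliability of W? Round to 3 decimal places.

0.690

Var(S+W) = 2 + 2·0.22 = 2.440.
True-score variance = ρ_S + ρ_W + 2·0.22, so 0.791 = (0.80 + ρ_W + 0.44) / 2.440.
ρ_W = 0.791·2.440 − 0.80 − 0.44 = 0.690.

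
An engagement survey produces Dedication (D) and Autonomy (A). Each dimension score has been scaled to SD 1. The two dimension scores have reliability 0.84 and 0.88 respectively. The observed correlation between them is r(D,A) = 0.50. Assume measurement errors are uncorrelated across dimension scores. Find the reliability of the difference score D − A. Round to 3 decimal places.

0.720

Var(D−A) = 1 + 1 − 2·0.50 = 2 − 1 = 1.
With uncorrelated errors the cross-covariances are all true-score covariance, so they carry over unchanged; only the diagonal terms shrink to ρᵢσᵢ².
True-score variance = [0.84 + 0.88] − 1 = 1.72 − 1 = 0.72.
Reliability = 0.72 / 1 = 0.720.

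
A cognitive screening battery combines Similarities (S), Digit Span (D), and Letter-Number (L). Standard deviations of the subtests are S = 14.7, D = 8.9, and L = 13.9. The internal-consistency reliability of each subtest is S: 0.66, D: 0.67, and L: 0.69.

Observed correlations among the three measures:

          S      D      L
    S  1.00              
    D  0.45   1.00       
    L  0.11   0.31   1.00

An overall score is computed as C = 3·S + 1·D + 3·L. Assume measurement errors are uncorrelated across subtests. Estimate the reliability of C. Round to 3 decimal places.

Var(C) = 3²·14.7² + 8.9² + 3²·13.9² + 2·[3·14.7·8.9·0.45 + 9·14.7·13.9·0.11 + 3·8.9·13.9·0.31] = 3762.91 + 987.915 = 4750.82.
Because errors are independent across components, Cov(Tᵢ,Tⱼ) = Cov(Xᵢ,Xⱼ); the off-diagonal part of the true-score variance is the same as above.
True-score variance = [3²·14.7²·0.66 + 8.9²·0.67 + 3²·13.9²·0.69] + 987.915 = 2536.48 + 987.915 = 3524.39.
Reliability = 3524.39 / 4750.82 = 0.742.

0.742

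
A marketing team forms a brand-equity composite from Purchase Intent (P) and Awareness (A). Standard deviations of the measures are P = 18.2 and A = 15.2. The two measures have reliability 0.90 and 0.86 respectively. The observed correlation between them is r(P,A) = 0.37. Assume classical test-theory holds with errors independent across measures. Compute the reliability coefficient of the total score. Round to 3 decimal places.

0.915

Var(P+A) = 18.2² + 15.2² + 2·[18.2·15.2·0.37] = 562.28 + 204.714 = 766.994.
With uncorrelated errors the cross-covariances are all true-score covariance, so they carry over unchanged; only the diagonal terms shrink to ρᵢσᵢ².
True-score variance = [18.2²·0.90 + 15.2²·0.86] + 204.714 = 496.81 + 204.714 = 701.524.
Reliability = 701.524 / 766.994 = 0.915.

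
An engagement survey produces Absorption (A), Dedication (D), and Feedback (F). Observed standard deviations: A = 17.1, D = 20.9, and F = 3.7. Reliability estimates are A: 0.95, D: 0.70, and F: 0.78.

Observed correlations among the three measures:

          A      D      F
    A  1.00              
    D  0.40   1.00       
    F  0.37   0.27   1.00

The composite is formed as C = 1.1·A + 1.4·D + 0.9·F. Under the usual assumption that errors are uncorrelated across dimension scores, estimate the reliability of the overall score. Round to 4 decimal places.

0.8427

Var(C) = 1.1²·17.1² + 1.4²·20.9² + 0.9²·3.7² + 2·[1.54·17.1·20.9·0.40 + 0.99·17.1·3.7·0.37 + 1.26·20.9·3.7·0.27] = 1221.05 + 539.271 = 1760.32.
Under uncorrelated errors the observed covariances equal the true-score covariances, so only the own-variance terms attenuate.
True-score variance = [1.1²·17.1²·0.95 + 1.4²·20.9²·0.70 + 0.9²·3.7²·0.78] + 539.271 = 944.078 + 539.271 = 1483.35.
Reliability = 1483.35 / 1760.32 = 0.8427.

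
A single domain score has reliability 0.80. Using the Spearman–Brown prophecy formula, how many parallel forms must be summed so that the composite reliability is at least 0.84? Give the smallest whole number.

2

k ≥ ρ*(1−ρ₁)/(ρ₁(1−ρ*)) = 0.84·0.20 / (0.80·0.16) = 1.312.
Smallest integer k = 2.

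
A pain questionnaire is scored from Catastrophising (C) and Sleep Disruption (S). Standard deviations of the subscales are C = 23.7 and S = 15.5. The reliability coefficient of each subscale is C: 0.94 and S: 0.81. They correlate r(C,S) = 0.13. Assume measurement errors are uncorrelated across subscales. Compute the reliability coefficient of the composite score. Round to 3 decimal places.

0.912

Var(C+S) = 23.7² + 15.5² + 2·[23.7·15.5·0.13] = 801.94 + 95.511 = 897.451.
Because errors are independent across components, Cov(Tᵢ,Tⱼ) = Cov(Xᵢ,Xⱼ); the off-diagonal part of the true-score variance is the same as above.
True-score variance = [23.7²·0.94 + 15.5²·0.81] + 95.511 = 722.591 + 95.511 = 818.102.
Reliability = 818.102 / 897.451 = 0.912.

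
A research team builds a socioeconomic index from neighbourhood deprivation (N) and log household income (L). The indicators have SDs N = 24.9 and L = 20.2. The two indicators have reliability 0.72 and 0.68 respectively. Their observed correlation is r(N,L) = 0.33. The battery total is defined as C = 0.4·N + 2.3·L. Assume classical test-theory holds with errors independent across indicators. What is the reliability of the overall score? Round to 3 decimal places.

Var(C) = 0.4²·24.9² + 2.3²·20.2² + 2·[0.92·24.9·20.2·0.33] = 2257.73 + 305.409 = 2563.14.
Because errors are independent across components, Cov(Tᵢ,Tⱼ) = Cov(Xᵢ,Xⱼ); the off-diagonal part of the true-score variance is the same as above.
True-score variance = [0.4²·24.9²·0.72 + 2.3²·20.2²·0.68] + 305.409 = 1539.23 + 305.409 = 1844.64.
Reliability = 1844.64 / 2563.14 = 0.720.

0.720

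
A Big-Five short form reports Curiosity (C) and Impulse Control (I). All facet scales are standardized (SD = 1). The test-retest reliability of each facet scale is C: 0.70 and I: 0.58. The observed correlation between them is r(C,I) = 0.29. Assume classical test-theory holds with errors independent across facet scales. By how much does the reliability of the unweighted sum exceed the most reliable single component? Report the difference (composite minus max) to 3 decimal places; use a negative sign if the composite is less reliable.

Var(sum) = 2 + 0.58 = 2.58; true-score variance = 1.28 + 0.58 = 1.86; composite reliability = 0.7209.
Max component reliability = 0.7000.
Difference = 0.7209 − 0.7000 = 0.021.

0.021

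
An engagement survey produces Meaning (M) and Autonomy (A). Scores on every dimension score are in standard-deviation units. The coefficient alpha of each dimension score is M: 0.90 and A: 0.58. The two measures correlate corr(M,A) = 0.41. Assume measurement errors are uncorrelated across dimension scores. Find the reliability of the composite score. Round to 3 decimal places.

Var(M+A) = 2 + 2·[0.41] = 2 + 0.82 = 2.82.
Because errors are independent across components, Cov(Tᵢ,Tⱼ) = Cov(Xᵢ,Xⱼ); the off-diagonal part of the true-score variance is the same as above.
True-score variance = [0.90 + 0.58] + 0.82 = 1.48 + 0.82 = 2.3.
Reliability = 2.3 / 2.82 = 0.816.

0.816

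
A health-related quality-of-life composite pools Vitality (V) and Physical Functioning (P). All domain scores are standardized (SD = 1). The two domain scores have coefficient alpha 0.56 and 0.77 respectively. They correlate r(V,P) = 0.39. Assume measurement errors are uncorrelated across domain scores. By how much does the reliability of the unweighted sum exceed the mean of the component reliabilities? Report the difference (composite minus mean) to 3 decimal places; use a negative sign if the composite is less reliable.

Var(sum) = 2 + 0.78 = 2.78; true-score variance = 1.33 + 0.78 = 2.11; composite reliability = 0.7590.
Mean component reliability = 0.6650.
Difference = 0.7590 − 0.6650 = 0.094.

0.094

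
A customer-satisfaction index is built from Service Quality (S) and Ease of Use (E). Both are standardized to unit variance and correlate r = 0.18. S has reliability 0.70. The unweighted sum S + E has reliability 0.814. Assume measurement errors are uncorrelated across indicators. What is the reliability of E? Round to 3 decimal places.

0.861

Var(S+E) = 2 + 2·0.18 = 2.360.
True-score variance = ρ_S + ρ_E + 2·0.18, so 0.814 = (0.70 + ρ_E + 0.36) / 2.360.
ρ_E = 0.814·2.360 − 0.70 − 0.36 = 0.861.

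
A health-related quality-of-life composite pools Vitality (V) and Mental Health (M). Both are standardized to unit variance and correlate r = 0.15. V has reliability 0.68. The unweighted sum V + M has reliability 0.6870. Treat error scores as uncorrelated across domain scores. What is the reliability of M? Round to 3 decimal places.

Var(V+M) = 2 + 2·0.15 = 2.300.
True-score variance = ρ_V + ρ_M + 2·0.15, so 0.6870 = (0.68 + ρ_M + 0.30) / 2.300.
ρ_M = 0.6870·2.300 − 0.68 − 0.30 = 0.600.

0.600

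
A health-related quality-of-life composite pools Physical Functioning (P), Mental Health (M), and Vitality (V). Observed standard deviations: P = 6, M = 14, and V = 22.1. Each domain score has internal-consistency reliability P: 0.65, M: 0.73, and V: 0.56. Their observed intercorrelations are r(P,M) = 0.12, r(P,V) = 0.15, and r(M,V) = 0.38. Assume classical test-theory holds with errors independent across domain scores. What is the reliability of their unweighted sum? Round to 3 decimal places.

0.724

Var(P+M+V) = 6² + 14² + 22.1² + 2·[6·14·0.12 + 6·22.1·0.15 + 14·22.1·0.38] = 720.41 + 295.084 = 1015.49.
Under uncorrelated errors the observed covariances equal the true-score covariances, so only the own-variance terms attenuate.
True-score variance = [6²·0.65 + 14²·0.73 + 22.1²·0.56] + 295.084 = 439.99 + 295.084 = 735.074.
Reliability = 735.074 / 1015.49 = 0.724.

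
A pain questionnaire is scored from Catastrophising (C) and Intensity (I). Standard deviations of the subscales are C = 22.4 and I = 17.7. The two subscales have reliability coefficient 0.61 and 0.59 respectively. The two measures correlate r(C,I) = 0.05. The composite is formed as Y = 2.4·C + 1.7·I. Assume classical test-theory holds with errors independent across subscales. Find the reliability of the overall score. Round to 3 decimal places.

Var(Y) = 2.4²·22.4² + 1.7²·17.7² + 2·[4.08·22.4·17.7·0.05] = 3795.55 + 161.764 = 3957.31.
With uncorrelated errors the cross-covariances are all true-score covariance, so they carry over unchanged; only the diagonal terms shrink to ρᵢσᵢ².
True-score variance = [2.4²·22.4²·0.61 + 1.7²·17.7²·0.59] + 161.764 = 2297.17 + 161.764 = 2458.94.
Reliability = 2458.94 / 3957.31 = 0.621.

0.621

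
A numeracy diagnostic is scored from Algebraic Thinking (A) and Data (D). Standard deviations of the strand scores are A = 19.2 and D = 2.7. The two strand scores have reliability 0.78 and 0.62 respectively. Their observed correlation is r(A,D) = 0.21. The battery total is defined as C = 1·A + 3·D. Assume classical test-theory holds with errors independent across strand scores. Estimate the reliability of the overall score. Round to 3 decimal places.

0.788

Var(C) = 19.2² + 3²·2.7² + 2·[3·19.2·2.7·0.21] = 434.25 + 65.3184 = 499.568.
Under uncorrelated errors the observed covariances equal the true-score covariances, so only the own-variance terms attenuate.
True-score variance = [19.2²·0.78 + 3²·2.7²·0.62] + 65.3184 = 328.217 + 65.3184 = 393.536.
Reliability = 393.536 / 499.568 = 0.788.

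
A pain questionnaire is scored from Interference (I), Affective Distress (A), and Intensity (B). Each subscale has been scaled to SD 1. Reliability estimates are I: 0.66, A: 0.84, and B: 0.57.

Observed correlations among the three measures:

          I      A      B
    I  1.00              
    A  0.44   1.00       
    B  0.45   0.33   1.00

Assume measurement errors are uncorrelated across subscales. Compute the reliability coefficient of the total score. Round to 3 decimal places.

Var(I+A+B) = 3 + 2·[0.44 + 0.45 + 0.33] = 3 + 2.44 = 5.44.
Under uncorrelated errors the observed covariances equal the true-score covariances, so only the own-variance terms attenuate.
True-score variance = [0.66 + 0.84 + 0.57] + 2.44 = 2.07 + 2.44 = 4.51.
Reliability = 4.51 / 5.44 = 0.829.

0.829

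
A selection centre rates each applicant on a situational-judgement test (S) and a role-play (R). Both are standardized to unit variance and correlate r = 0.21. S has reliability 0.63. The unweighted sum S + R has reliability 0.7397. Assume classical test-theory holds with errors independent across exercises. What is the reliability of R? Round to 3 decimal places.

0.740

Var(S+R) = 2 + 2·0.21 = 2.420.
True-score variance = ρ_S + ρ_R + 2·0.21, so 0.7397 = (0.63 + ρ_R + 0.42) / 2.420.
ρ_R = 0.7397·2.420 − 0.63 − 0.42 = 0.740.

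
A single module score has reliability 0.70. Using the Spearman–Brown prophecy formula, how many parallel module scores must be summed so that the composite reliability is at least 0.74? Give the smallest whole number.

2

k ≥ ρ*(1−ρ₁)/(ρ₁(1−ρ*)) = 0.74·0.30 / (0.70·0.26) = 1.220.
Smallest integer k = 2.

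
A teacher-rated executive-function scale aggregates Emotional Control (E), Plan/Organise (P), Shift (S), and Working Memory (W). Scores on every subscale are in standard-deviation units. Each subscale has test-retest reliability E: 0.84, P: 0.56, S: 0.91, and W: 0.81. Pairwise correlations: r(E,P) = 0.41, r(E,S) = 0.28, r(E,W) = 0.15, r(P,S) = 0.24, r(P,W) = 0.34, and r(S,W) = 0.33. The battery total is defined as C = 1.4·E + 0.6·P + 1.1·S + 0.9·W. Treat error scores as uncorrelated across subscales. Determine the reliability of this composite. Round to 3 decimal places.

0.903

Var(C) = 1.4² + 0.6² + 1.1² + 0.9² + 2·[0.84·0.41 + 1.54·0.28 + 1.26·0.15 + 0.66·0.24 + 0.54·0.34 + 0.99·0.33] = 4.34 + 3.2666 = 7.6066.
Under uncorrelated errors the observed covariances equal the true-score covariances, so only the own-variance terms attenuate.
True-score variance = [1.4²·0.84 + 0.6²·0.56 + 1.1²·0.91 + 0.9²·0.81] + 3.2666 = 3.6052 + 3.2666 = 6.8718.
Reliability = 6.8718 / 7.6066 = 0.903.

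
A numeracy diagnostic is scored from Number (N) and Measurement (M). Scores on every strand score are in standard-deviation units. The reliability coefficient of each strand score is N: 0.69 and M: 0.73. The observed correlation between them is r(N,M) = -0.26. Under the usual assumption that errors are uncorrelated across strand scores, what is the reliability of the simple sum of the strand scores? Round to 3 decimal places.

0.608

Var(N+M) = 2 + 2·[(-0.26)] = 2 − 0.52 = 1.48.
Under uncorrelated errors the observed covariances equal the true-score covariances, so only the own-variance terms attenuate.
True-score variance = [0.69 + 0.73] − 0.52 = 1.42 − 0.52 = 0.9.
Reliability = 0.9 / 1.48 = 0.608.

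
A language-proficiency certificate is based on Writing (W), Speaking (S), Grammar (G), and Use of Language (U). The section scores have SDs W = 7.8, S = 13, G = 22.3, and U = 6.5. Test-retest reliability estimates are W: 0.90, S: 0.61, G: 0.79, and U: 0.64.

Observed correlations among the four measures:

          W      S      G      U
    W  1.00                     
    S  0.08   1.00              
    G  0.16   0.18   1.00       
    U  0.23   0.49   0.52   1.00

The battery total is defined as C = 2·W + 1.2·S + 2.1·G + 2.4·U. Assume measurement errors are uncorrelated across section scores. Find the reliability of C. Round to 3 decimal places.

Var(C) = 2²·7.8² + 1.2²·13² + 2.1²·22.3² + 2.4²·6.5² + 2·[2.4·7.8·13·0.08 + 4.2·7.8·22.3·0.16 + 4.8·7.8·6.5·0.23 + 2.52·13·22.3·0.18 + 2.88·13·6.5·0.49 + 5.04·22.3·6.5·0.52] = 2923.13 + 1645.92 = 4569.05.
Under uncorrelated errors the observed covariances equal the true-score covariances, so only the own-variance terms attenuate.
True-score variance = [2²·7.8²·0.90 + 1.2²·13²·0.61 + 2.1²·22.3²·0.79 + 2.4²·6.5²·0.64] + 1645.92 = 2255.73 + 1645.92 = 3901.65.
Reliability = 3901.65 / 4569.05 = 0.854.

0.854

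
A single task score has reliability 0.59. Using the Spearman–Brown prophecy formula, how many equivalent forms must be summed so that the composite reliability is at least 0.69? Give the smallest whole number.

k ≥ ρ*(1−ρ₁)/(ρ₁(1−ρ*)) = 0.69·0.41 / (0.59·0.31) = 1.547.
Smallest integer k = 2.

2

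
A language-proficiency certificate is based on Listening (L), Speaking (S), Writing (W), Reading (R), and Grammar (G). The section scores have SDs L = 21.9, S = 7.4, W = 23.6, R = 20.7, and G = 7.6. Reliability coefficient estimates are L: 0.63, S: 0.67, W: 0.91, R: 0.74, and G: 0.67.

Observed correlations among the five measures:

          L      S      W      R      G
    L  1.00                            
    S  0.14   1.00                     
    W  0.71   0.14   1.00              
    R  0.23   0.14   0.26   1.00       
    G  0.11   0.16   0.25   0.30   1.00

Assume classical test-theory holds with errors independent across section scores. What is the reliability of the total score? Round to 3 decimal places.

Var(L+S+W+R+G) = 21.9² + 7.4² + 23.6² + 20.7² + 7.6² + 2·[21.9·7.4·0.14 + 21.9·23.6·0.71 + 21.9·20.7·0.23 + 21.9·7.6·0.11 + 7.4·23.6·0.14 + 7.4·20.7·0.14 + 7.4·7.6·0.16 + 23.6·20.7·0.26 + 23.6·7.6·0.25 + 20.7·7.6·0.30] = 1577.58 + 1572.33 = 3149.91.
Because errors are independent across components, Cov(Tᵢ,Tⱼ) = Cov(Xᵢ,Xⱼ); the off-diagonal part of the true-score variance is the same as above.
True-score variance = [21.9²·0.63 + 7.4²·0.67 + 23.6²·0.91 + 20.7²·0.74 + 7.6²·0.67] + 1572.33 = 1201.46 + 1572.33 = 2773.79.
Reliability = 2773.79 / 3149.91 = 0.881.

0.881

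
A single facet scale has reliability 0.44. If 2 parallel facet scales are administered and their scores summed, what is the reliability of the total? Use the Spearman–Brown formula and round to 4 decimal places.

0.6111

ρ_k = kρ / (1 + (k−1)ρ) = 2·0.44 / (1 + 1·0.44) = 0.880 / 1.440 = 0.6111.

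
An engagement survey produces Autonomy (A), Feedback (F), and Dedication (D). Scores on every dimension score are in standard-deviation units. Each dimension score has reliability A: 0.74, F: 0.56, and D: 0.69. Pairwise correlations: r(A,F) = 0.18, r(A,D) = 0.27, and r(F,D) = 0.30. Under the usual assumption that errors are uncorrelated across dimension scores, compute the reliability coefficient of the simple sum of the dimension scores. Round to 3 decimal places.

0.776

Var(A+F+D) = 3 + 2·[0.18 + 0.27 + 0.30] = 3 + 1.5 = 4.5.
Under uncorrelated errors the observed covariances equal the true-score covariances, so only the own-variance terms attenuate.
True-score variance = [0.74 + 0.56 + 0.69] + 1.5 = 1.99 + 1.5 = 3.49.
Reliability = 3.49 / 4.5 = 0.776.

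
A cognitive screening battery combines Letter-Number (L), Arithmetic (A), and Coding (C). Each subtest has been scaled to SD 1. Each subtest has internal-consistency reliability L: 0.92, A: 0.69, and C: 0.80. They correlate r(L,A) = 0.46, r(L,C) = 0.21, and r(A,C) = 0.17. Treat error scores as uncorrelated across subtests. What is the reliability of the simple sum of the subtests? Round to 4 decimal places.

0.8739

Var(L+A+C) = 3 + 2·[0.46 + 0.21 + 0.17] = 3 + 1.68 = 4.68.
Because errors are independent across components, Cov(Tᵢ,Tⱼ) = Cov(Xᵢ,Xⱼ); the off-diagonal part of the true-score variance is the same as above.
True-score variance = [0.92 + 0.69 + 0.80] + 1.68 = 2.41 + 1.68 = 4.09.
Reliability = 4.09 / 4.68 = 0.8739.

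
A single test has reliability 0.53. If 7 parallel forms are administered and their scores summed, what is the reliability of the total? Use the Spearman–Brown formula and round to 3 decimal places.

0.888

ρ_k = kρ / (1 + (k−1)ρ) = 7·0.53 / (1 + 6·0.53) = 3.710 / 4.180 = 0.888.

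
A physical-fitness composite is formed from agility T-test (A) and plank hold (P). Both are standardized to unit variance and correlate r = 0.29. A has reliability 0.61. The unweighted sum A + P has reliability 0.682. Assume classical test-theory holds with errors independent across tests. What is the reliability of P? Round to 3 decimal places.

0.570

Var(A+P) = 2 + 2·0.29 = 2.580.
True-score variance = ρ_A + ρ_P + 2·0.29, so 0.682 = (0.61 + ρ_P + 0.58) / 2.580.
ρ_P = 0.682·2.580 − 0.61 − 0.58 = 0.570.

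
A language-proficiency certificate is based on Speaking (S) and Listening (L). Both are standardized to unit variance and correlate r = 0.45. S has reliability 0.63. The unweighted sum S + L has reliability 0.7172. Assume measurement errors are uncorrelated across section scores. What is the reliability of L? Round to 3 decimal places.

Var(S+L) = 2 + 2·0.45 = 2.900.
True-score variance = ρ_S + ρ_L + 2·0.45, so 0.7172 = (0.63 + ρ_L + 0.90) / 2.900.
ρ_L = 0.7172·2.900 − 0.63 − 0.90 = 0.550.

0.550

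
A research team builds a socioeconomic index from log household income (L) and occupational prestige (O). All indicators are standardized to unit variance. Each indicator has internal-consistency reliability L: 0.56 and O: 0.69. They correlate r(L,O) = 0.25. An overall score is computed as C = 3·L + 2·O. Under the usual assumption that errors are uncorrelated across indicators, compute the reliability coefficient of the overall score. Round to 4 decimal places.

Var(C) = 3² + 2² + 2·[6·0.25] = 13 + 3 = 16.
Because errors are independent across components, Cov(Tᵢ,Tⱼ) = Cov(Xᵢ,Xⱼ); the off-diagonal part of the true-score variance is the same as above.
True-score variance = [3²·0.56 + 2²·0.69] + 3 = 7.8 + 3 = 10.8.
Reliability = 10.8 / 16 = 0.6750.

0.6750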